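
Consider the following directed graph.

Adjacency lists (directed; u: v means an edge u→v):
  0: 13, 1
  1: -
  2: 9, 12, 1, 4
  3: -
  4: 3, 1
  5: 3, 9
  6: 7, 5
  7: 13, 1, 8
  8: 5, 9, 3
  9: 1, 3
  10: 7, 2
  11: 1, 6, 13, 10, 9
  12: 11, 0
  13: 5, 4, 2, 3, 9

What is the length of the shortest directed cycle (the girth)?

For each vertex v, BFS finds the shortest path from v back to v.
The shortest such closed walk is 12 → 11 → 10 → 2 → 12, length 4.

4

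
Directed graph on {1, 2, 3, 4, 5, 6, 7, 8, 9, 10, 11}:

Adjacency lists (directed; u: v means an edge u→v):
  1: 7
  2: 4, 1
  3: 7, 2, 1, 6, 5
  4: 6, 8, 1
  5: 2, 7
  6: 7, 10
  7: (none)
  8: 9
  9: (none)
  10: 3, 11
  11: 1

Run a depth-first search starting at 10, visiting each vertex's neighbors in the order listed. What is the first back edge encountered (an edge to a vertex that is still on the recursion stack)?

6->10

DFS from 10 (visiting each vertex's neighbors in the order listed); mark gray on enter, black on exit:
10 gray
  3 gray
    7 gray
    7 black
    2 gray
      4 gray
        6 gray
          6→7: 7 black — skip
          6→10: 10 is gray → back edge
First back edge: 6 → 10.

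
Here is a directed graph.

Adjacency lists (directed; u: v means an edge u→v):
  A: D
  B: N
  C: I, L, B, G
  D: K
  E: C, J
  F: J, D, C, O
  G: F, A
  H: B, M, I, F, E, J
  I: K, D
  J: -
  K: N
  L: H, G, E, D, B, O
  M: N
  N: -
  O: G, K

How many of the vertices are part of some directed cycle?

7

A vertex is on a directed cycle iff it belongs to a strongly connected component of size ≥ 2 (or has a self-loop).
The vertices on cycles are {C, E, F, G, H, L, O} — 7 in total.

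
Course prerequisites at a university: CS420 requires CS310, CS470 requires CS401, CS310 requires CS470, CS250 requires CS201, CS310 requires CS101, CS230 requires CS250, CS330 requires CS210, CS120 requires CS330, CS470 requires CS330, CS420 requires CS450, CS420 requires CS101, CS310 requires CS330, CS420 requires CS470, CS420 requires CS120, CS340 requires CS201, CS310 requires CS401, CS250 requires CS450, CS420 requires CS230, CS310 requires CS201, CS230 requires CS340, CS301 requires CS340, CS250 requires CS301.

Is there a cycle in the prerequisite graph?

DFS with white/gray/black marking, starting from CS340:
CS340 gray
  CS201 gray
  CS201 black
CS340 black
CS401 gray
CS401 black
CS420 gray
  CS450 gray
  CS450 black
  CS310 gray
    CS310→CS201: CS201 black — skip
    CS330 gray
      CS210 gray
      CS210 black
    CS330 black
    CS470 gray
      CS470→CS401: CS401 black — skip
      CS470→CS330: CS330 black — skip
    CS470 black
    CS310→CS401: CS401 black — skip
    CS101 gray
    CS101 black
  CS310 black
  CS230 gray
    CS250 gray
      CS250→CS201: CS201 black — skip
      CS250→CS450: CS450 black — skip
      CS301 gray
        CS301→CS340: CS340 black — skip
      CS301 black
    CS250 black
    CS230→CS340: CS340 black — skip
  CS230 black
  CS420→CS470: CS470 black — skip
  CS120 gray
    CS120→CS330: CS330 black — skip
  CS120 black
  CS420→CS101: CS101 black — skip
CS420 black
Every edge goes to a white or black vertex — no back edge, so the graph is acyclic.

No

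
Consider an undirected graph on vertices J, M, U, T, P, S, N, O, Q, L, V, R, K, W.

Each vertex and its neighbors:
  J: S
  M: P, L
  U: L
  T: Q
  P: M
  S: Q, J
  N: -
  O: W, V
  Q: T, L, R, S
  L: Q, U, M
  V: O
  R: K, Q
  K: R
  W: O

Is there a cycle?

DFS, tracking each vertex's parent; an edge to a visited non-parent vertex closes a cycle.
Start from K:
visit K (parent –)
  visit R (parent K)
    R–K: parent, skip
    visit Q (parent R)
      visit T (parent Q)
        T–Q: parent, skip
      visit L (parent Q)
        L–Q: parent, skip
        visit U (parent L)
          U–L: parent, skip
        visit M (parent L)
          visit P (parent M)
            P–M: parent, skip
          M–L: parent, skip
      Q–R: parent, skip
      visit S (parent Q)
        S–Q: parent, skip
        visit J (parent S)
          J–S: parent, skip
visit N (parent –)
visit O (parent –)
  visit W (parent O)
    W–O: parent, skip
  visit V (parent O)
    V–O: parent, skip
No non-parent visited neighbor found — the graph is a forest.

No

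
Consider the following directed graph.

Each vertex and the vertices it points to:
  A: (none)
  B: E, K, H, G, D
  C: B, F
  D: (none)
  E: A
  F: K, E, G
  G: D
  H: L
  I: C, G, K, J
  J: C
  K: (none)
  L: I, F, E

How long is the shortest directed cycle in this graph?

5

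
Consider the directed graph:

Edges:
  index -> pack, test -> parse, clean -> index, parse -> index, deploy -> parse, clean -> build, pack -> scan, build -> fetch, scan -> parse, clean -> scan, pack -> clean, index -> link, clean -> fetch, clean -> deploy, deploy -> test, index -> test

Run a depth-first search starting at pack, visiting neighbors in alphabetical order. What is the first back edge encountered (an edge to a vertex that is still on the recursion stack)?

DFS from pack (visiting neighbors in alphabetical order); mark gray on enter, black on exit:
pack gray
  clean gray
    build gray
      fetch gray
      fetch black
    build black
    deploy gray
      parse gray
        index gray
          link gray
          link black
          index→pack: pack is gray → back edge
First back edge: index → pack.

index->pack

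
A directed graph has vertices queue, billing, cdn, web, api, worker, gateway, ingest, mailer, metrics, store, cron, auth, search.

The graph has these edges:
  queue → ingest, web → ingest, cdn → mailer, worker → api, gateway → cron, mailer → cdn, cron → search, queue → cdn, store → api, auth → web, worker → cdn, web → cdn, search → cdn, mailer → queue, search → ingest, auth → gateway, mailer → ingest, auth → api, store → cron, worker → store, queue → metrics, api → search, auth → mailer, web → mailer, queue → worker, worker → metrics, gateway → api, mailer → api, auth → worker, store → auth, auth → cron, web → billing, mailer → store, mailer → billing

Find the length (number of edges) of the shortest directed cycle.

2

For each vertex v, BFS finds the shortest path from v back to v.
The shortest such closed walk is mailer → cdn → mailer, length 2.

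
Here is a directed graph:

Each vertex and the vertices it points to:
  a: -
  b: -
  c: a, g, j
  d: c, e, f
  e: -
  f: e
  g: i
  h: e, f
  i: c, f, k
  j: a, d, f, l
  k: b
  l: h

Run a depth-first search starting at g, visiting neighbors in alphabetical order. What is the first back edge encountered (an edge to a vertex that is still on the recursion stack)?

c→g

DFS from g (visiting neighbors in alphabetical order); mark gray on enter, black on exit:
g gray
  i gray
    c gray
      a gray
      a black
      c→g: g is gray → back edge
First back edge: c → g.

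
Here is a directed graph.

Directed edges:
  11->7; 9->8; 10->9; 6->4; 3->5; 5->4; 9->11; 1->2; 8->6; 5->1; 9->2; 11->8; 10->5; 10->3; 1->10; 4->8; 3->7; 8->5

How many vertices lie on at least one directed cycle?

9

A vertex is on a directed cycle iff it belongs to a strongly connected component of size ≥ 2 (or has a self-loop).
The vertices on cycles are {1, 3, 4, 5, 6, 8, 9, 10, 11} — 9 in total.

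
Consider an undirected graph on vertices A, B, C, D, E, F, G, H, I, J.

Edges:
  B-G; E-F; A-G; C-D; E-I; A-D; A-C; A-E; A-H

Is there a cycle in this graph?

Yes

DFS, tracking each vertex's parent; an edge to a visited non-parent vertex closes a cycle.
Start from D:
visit D (parent –)
  visit C (parent D)
    visit A (parent C)
      A–C: parent, skip
      A–D: D visited and ≠ parent → cycle
Cycle: D – C – A – D.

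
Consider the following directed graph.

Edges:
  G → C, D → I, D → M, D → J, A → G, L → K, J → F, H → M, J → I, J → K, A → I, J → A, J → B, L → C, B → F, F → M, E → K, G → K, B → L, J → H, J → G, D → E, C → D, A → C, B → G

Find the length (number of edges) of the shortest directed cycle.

4

For each vertex v, BFS finds the shortest path from v back to v.
The shortest such closed walk is D → J → G → C → D, length 4.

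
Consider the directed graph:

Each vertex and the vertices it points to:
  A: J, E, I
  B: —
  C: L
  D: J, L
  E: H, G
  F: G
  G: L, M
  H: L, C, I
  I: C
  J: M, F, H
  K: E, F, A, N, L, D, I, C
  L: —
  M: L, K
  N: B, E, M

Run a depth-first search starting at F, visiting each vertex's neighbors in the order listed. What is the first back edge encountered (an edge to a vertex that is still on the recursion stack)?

E→G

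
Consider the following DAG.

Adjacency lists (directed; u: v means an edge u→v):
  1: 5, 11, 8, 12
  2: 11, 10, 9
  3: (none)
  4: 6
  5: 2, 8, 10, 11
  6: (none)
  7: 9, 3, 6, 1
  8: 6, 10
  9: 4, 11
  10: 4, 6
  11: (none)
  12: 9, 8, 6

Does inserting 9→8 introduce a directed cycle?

Adding 9→8 creates a cycle iff 8 can already reach 9.
Explore from 8: no path reaches 9. The graph stays acyclic.

No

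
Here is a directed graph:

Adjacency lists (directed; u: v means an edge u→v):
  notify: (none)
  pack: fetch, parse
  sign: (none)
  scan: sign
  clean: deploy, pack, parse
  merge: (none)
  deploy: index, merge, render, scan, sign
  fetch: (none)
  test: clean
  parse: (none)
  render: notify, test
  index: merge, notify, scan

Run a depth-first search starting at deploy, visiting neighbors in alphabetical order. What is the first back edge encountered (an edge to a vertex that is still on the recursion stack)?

clean->deploy

DFS from deploy (visiting neighbors in alphabetical order); mark gray on enter, black on exit:
deploy gray
  index gray
    merge gray
    merge black
    notify gray
    notify black
    scan gray
      sign gray
      sign black
    scan black
  index black
  deploy→merge: merge black — skip
  render gray
    render→notify: notify black — skip
    test gray
      clean gray
        clean→deploy: deploy is gray → back edge
First back edge: clean → deploy.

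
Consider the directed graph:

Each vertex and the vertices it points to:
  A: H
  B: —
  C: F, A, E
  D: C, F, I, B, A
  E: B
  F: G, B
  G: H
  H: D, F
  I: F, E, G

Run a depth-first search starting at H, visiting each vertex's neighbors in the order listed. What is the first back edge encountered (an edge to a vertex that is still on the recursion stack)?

DFS from H (visiting each vertex's neighbors in the order listed); mark gray on enter, black on exit:
H gray
  D gray
    C gray
      F gray
        G gray
          G→H: H is gray → back edge
First back edge: G → H.

G->H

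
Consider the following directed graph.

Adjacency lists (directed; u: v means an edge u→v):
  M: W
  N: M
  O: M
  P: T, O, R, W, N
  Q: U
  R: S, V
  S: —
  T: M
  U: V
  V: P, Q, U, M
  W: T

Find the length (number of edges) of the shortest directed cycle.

For each vertex v, BFS finds the shortest path from v back to v.
The shortest such closed walk is V → U → V, length 2.

2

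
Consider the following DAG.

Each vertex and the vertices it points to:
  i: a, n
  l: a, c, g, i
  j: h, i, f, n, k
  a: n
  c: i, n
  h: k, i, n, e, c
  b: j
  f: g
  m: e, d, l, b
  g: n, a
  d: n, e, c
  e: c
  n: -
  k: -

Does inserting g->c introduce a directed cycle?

No

Adding g→c creates a cycle iff c can already reach g.
Explore from c: no path reaches g. The graph stays acyclic.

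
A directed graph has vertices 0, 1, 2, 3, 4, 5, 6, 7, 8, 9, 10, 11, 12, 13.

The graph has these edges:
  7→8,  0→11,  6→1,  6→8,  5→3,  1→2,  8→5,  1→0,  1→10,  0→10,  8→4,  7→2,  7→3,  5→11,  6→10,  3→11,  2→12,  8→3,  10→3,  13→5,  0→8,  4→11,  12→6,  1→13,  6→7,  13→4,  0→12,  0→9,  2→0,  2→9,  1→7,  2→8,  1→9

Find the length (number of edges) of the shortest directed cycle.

For each vertex v, BFS finds the shortest path from v back to v.
The shortest such closed walk is 6 → 1 → 0 → 12 → 6, length 4.

4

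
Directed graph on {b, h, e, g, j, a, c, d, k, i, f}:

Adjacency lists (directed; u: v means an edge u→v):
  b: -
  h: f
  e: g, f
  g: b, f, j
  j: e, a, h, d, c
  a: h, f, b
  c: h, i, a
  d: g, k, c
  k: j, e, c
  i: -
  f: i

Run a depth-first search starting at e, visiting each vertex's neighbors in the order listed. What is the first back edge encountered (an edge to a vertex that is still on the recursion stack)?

DFS from e (visiting each vertex's neighbors in the order listed); mark gray on enter, black on exit:
e gray
  g gray
    b gray
    b black
    f gray
      i gray
      i black
    f black
    j gray
      j→e: e is gray → back edge
First back edge: j → e.

j→e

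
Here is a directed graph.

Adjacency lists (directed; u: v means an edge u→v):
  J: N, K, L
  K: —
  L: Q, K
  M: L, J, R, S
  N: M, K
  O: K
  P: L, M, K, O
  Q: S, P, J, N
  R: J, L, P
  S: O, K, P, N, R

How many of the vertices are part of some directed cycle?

A vertex is on a directed cycle iff it belongs to a strongly connected component of size ≥ 2 (or has a self-loop).
The vertices on cycles are {J, L, M, N, P, Q, R, S} — 8 in total.

8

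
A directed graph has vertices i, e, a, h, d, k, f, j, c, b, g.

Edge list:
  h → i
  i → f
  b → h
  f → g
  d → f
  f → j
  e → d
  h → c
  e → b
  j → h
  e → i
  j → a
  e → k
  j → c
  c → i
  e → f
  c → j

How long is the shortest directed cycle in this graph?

For each vertex v, BFS finds the shortest path from v back to v.
The shortest such closed walk is j → c → j, length 2.

2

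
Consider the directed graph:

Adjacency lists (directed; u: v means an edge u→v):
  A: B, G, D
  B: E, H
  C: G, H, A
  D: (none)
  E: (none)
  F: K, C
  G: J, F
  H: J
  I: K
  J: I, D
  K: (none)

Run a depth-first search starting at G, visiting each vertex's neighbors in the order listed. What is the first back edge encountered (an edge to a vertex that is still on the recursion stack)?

C->G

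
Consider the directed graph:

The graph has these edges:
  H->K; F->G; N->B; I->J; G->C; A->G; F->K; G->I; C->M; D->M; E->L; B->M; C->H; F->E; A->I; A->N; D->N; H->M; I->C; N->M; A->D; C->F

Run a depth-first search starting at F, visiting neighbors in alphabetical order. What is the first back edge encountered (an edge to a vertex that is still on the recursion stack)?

DFS from F (visiting neighbors in alphabetical order); mark gray on enter, black on exit:
F gray
  E gray
    L gray
    L black
  E black
  G gray
    C gray
      C→F: F is gray → back edge
First back edge: C → F.

C→F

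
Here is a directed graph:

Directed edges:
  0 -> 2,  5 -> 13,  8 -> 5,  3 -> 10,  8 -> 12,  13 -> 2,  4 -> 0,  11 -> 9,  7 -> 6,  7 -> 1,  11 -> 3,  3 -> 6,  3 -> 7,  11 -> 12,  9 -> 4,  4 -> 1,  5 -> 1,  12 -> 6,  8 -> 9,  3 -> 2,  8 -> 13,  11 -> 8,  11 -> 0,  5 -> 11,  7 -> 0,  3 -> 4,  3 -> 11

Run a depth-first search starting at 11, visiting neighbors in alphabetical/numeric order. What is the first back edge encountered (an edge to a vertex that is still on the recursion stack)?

3->11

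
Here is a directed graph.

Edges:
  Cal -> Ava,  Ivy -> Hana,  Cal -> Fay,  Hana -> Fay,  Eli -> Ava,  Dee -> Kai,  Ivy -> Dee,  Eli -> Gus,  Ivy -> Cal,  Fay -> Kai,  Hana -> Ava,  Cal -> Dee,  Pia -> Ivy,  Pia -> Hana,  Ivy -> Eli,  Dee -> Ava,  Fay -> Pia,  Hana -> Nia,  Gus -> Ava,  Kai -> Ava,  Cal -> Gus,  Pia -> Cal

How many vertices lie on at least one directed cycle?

5

A vertex is on a directed cycle iff it belongs to a strongly connected component of size ≥ 2 (or has a self-loop).
The vertices on cycles are {Cal, Fay, Ivy, Pia, Hana} — 5 in total.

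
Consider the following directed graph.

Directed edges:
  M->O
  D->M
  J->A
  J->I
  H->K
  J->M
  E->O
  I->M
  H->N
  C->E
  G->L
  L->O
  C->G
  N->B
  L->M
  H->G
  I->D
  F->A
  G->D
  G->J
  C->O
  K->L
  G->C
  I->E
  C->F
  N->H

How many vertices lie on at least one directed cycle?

A vertex is on a directed cycle iff it belongs to a strongly connected component of size ≥ 2 (or has a self-loop).
The vertices on cycles are {C, G, H, N} — 4 in total.

4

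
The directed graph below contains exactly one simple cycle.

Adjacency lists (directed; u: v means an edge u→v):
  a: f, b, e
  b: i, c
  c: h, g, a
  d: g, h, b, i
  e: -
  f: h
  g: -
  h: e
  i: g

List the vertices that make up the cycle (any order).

a, b, c

DFS with gray/black marking from b:
b gray
  i gray
    g gray
    g black
  i black
  c gray
    h gray
      e gray
      e black
    h black
    c→g: g black — skip
    a gray
      f gray
        f→h: h black — skip
      f black
      a→b: b is gray → back edge
Back edge closes the cycle b → c → a → b; its vertices are {a, b, c}.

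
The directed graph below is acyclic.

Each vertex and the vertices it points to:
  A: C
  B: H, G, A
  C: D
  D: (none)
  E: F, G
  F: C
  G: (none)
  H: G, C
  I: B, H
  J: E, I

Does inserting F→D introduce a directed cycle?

Adding F→D creates a cycle iff D can already reach F.
Explore from D: no path reaches F. The graph stays acyclic.

No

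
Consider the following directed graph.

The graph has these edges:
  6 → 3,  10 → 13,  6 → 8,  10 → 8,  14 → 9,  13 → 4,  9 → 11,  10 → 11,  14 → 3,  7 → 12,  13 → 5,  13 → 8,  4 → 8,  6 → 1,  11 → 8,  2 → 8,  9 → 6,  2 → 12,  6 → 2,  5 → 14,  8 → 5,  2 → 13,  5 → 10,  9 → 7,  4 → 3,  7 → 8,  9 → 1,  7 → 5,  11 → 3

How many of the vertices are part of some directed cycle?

11

A vertex is on a directed cycle iff it belongs to a strongly connected component of size ≥ 2 (or has a self-loop).
The vertices on cycles are {2, 4, 5, 6, 7, 8, 9, 10, 11, 13, 14} — 11 in total.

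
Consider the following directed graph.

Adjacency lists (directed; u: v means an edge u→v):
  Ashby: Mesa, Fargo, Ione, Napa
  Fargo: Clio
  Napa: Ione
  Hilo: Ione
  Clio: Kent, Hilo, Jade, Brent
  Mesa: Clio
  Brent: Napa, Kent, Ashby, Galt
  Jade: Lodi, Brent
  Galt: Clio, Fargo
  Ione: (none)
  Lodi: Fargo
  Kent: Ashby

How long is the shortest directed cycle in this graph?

For each vertex v, BFS finds the shortest path from v back to v.
The shortest such closed walk is Clio → Brent → Galt → Clio, length 3.

3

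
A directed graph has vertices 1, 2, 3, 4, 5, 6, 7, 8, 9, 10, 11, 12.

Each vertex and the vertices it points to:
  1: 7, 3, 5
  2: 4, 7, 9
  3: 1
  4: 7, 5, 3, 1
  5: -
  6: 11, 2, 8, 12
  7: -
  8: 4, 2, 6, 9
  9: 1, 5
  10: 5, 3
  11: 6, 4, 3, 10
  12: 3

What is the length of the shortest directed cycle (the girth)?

For each vertex v, BFS finds the shortest path from v back to v.
The shortest such closed walk is 11 → 6 → 11, length 2.

2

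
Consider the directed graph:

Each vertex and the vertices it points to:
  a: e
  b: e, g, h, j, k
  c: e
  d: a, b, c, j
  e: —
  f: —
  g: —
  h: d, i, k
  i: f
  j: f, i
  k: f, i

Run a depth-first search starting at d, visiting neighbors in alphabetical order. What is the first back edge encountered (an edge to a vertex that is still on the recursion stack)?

h→d

DFS from d (visiting neighbors in alphabetical order); mark gray on enter, black on exit:
d gray
  a gray
    e gray
    e black
  a black
  b gray
    b→e: e black — skip
    g gray
    g black
    h gray
      h→d: d is gray → back edge
First back edge: h → d.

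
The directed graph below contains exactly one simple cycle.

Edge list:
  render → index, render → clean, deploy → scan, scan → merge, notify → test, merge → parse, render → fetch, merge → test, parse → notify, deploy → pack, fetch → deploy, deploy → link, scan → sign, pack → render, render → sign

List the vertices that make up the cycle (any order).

DFS with gray/black marking from deploy:
deploy gray
  scan gray
    sign gray
    sign black
    merge gray
      parse gray
        notify gray
          test gray
          test black
        notify black
      parse black
      merge→test: test black — skip
    merge black
  scan black
  pack gray
    render gray
      clean gray
      clean black
      render→sign: sign black — skip
      fetch gray
        fetch→deploy: deploy is gray → back edge
Back edge closes the cycle deploy → pack → render → fetch → deploy; its vertices are {pack, fetch, deploy, render}.

pack, fetch, deploy, render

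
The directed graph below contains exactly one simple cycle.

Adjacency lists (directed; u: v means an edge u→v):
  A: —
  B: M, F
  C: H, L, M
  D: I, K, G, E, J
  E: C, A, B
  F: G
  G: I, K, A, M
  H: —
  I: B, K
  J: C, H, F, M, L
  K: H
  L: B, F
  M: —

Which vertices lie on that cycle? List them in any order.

DFS with gray/black marking from G:
G gray
  I gray
    B gray
      M gray
      M black
      F gray
        F→G: G is gray → back edge
Back edge closes the cycle G → I → B → F → G; its vertices are {B, F, G, I}.

B, F, G, I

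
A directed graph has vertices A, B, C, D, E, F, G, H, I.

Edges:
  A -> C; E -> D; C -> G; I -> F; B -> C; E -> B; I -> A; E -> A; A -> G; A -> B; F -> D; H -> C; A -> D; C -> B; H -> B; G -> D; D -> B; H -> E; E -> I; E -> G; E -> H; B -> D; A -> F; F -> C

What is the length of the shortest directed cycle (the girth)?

For each vertex v, BFS finds the shortest path from v back to v.
The shortest such closed walk is H → E → H, length 2.

2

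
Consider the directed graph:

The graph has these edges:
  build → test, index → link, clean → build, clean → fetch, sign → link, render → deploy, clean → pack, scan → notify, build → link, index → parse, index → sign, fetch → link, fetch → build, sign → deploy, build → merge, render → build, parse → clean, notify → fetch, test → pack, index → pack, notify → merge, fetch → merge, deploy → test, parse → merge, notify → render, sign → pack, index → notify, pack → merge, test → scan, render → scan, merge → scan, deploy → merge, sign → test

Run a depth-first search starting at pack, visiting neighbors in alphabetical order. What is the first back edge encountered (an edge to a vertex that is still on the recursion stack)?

build→merge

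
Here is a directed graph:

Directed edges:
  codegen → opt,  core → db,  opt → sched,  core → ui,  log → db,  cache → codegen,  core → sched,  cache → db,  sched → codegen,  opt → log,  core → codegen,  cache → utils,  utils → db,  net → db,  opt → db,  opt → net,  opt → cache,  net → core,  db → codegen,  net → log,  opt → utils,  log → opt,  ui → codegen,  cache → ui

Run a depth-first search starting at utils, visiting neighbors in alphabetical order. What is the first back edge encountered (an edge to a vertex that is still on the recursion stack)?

cache->codegen

DFS from utils (visiting neighbors in alphabetical order); mark gray on enter, black on exit:
utils gray
  db gray
    codegen gray
      opt gray
        cache gray
          cache→codegen: codegen is gray → back edge
First back edge: cache → codegen.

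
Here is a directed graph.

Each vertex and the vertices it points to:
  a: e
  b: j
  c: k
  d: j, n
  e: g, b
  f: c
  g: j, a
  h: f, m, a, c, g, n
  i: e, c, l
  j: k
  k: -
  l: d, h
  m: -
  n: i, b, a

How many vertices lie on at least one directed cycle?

8

A vertex is on a directed cycle iff it belongs to a strongly connected component of size ≥ 2 (or has a self-loop).
The vertices on cycles are {a, d, e, g, h, i, l, n} — 8 in total.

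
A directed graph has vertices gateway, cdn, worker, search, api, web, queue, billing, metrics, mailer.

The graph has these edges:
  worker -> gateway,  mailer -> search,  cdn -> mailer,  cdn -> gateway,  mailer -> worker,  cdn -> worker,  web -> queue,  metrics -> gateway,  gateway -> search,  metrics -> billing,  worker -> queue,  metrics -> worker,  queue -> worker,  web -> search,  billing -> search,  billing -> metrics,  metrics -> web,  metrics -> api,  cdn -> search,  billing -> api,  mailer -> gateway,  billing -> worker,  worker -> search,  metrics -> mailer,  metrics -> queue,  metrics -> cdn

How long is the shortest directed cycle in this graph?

2

For each vertex v, BFS finds the shortest path from v back to v.
The shortest such closed walk is billing → metrics → billing, length 2.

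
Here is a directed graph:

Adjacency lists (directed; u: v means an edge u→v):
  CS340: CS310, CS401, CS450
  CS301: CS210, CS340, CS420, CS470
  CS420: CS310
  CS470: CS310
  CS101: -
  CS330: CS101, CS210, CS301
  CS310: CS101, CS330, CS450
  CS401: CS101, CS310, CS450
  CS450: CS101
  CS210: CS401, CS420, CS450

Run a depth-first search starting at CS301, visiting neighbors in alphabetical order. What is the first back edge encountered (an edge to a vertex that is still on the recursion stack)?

DFS from CS301 (visiting neighbors in alphabetical order); mark gray on enter, black on exit:
CS301 gray
  CS210 gray
    CS401 gray
      CS101 gray
      CS101 black
      CS310 gray
        CS310→CS101: CS101 black — skip
        CS330 gray
          CS330→CS101: CS101 black — skip
          CS330→CS210: CS210 is gray → back edge
First back edge: CS330 → CS210.

CS330->CS210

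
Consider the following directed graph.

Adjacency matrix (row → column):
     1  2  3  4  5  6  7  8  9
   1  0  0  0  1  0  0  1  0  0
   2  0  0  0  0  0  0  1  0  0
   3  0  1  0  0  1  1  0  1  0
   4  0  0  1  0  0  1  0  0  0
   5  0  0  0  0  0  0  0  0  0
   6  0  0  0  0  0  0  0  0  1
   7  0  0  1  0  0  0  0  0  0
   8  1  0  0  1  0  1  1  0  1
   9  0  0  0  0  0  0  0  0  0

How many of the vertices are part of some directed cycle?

6

A vertex is on a directed cycle iff it belongs to a strongly connected component of size ≥ 2 (or has a self-loop).
The vertices on cycles are {1, 2, 3, 4, 7, 8} — 6 in total.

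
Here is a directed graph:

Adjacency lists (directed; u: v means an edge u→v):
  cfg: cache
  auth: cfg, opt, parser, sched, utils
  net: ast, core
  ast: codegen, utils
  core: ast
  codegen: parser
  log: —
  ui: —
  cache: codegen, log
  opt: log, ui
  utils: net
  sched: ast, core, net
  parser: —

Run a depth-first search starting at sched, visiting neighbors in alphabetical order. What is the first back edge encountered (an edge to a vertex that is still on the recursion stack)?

DFS from sched (visiting neighbors in alphabetical order); mark gray on enter, black on exit:
sched gray
  ast gray
    codegen gray
      parser gray
      parser black
    codegen black
    utils gray
      net gray
        net→ast: ast is gray → back edge
First back edge: net → ast.

net->ast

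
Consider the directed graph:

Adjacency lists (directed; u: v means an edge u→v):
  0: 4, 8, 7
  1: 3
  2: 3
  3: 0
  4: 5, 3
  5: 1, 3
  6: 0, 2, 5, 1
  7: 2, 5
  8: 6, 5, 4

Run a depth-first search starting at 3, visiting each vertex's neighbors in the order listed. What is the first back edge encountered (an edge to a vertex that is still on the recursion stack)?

DFS from 3 (visiting each vertex's neighbors in the order listed); mark gray on enter, black on exit:
3 gray
  0 gray
    4 gray
      5 gray
        1 gray
          1→3: 3 is gray → back edge
First back edge: 1 → 3.

1→3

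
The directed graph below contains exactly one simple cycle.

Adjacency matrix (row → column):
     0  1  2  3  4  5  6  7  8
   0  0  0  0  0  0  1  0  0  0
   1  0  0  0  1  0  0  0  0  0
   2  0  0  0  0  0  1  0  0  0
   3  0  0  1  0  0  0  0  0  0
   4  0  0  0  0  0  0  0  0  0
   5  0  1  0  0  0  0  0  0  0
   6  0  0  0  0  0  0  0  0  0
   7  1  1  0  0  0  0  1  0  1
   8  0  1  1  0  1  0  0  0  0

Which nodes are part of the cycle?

1, 2, 3, 5

DFS with gray/black marking from 1:
1 gray
  3 gray
    2 gray
      5 gray
        5→1: 1 is gray → back edge
Back edge closes the cycle 1 → 3 → 2 → 5 → 1; its vertices are {1, 2, 3, 5}.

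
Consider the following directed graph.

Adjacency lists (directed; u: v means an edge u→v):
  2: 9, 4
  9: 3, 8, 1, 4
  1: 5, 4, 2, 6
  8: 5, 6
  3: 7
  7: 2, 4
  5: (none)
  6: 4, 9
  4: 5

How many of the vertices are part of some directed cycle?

7

A vertex is on a directed cycle iff it belongs to a strongly connected component of size ≥ 2 (or has a self-loop).
The vertices on cycles are {1, 2, 3, 6, 7, 8, 9} — 7 in total.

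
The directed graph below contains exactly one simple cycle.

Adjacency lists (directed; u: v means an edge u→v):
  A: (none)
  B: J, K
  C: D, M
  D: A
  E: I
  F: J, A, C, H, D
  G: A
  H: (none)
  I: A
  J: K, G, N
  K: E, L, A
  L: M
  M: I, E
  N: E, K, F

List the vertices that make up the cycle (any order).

F, J, N

DFS with gray/black marking from J:
J gray
  K gray
    E gray
      I gray
        A gray
        A black
      I black
    E black
    L gray
      M gray
        M→I: I black — skip
        M→E: E black — skip
      M black
    L black
    K→A: A black — skip
  K black
  G gray
    G→A: A black — skip
  G black
  N gray
    N→E: E black — skip
    N→K: K black — skip
    F gray
      F→J: J is gray → back edge
Back edge closes the cycle J → N → F → J; its vertices are {F, J, N}.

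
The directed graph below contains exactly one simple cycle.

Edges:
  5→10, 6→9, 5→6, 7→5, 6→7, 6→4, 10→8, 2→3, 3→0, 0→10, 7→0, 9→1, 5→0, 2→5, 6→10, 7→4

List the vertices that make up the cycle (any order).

5, 6, 7

DFS with gray/black marking from 5:
5 gray
  6 gray
    4 gray
    4 black
    7 gray
      7→4: 4 black — skip
      7→5: 5 is gray → back edge
Back edge closes the cycle 5 → 6 → 7 → 5; its vertices are {5, 6, 7}.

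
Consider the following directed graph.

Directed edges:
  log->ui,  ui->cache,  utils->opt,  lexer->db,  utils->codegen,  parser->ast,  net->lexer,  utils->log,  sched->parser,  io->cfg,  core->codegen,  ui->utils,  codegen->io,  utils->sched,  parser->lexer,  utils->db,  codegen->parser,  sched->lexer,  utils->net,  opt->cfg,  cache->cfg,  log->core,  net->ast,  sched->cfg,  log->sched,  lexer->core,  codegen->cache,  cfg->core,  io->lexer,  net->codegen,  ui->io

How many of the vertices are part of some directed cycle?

A vertex is on a directed cycle iff it belongs to a strongly connected component of size ≥ 2 (or has a self-loop).
The vertices on cycles are {io, ui, cfg, log, core, cache, lexer, utils, parser, codegen} — 10 in total.

10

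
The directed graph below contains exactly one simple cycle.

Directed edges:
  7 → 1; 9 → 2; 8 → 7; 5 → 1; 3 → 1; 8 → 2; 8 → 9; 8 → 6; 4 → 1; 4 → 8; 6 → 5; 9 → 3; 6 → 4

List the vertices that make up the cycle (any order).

4, 6, 8

DFS with gray/black marking from 8:
8 gray
  7 gray
    1 gray
    1 black
  7 black
  6 gray
    5 gray
      5→1: 1 black — skip
    5 black
    4 gray
      4→8: 8 is gray → back edge
Back edge closes the cycle 8 → 6 → 4 → 8; its vertices are {4, 6, 8}.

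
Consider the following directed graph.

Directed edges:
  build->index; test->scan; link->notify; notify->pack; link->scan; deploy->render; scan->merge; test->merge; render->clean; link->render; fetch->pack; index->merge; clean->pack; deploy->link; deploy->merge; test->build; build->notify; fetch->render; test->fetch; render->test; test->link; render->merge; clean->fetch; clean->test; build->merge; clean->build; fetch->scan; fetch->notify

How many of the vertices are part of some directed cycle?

5

A vertex is on a directed cycle iff it belongs to a strongly connected component of size ≥ 2 (or has a self-loop).
The vertices on cycles are {link, test, clean, fetch, render} — 5 in total.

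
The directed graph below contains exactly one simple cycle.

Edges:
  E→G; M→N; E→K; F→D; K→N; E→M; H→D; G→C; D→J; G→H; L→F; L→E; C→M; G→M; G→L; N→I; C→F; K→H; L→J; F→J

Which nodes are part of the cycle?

E, G, L

DFS with gray/black marking from E:
E gray
  G gray
    L gray
      L→E: E is gray → back edge
Back edge closes the cycle E → G → L → E; its vertices are {E, G, L}.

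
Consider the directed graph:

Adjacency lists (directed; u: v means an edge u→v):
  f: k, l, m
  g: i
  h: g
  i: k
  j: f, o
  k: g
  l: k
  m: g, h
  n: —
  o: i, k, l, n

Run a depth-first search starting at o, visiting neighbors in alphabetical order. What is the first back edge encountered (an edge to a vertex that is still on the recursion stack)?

DFS from o (visiting neighbors in alphabetical order); mark gray on enter, black on exit:
o gray
  i gray
    k gray
      g gray
        g→i: i is gray → back edge
First back edge: g → i.

g->i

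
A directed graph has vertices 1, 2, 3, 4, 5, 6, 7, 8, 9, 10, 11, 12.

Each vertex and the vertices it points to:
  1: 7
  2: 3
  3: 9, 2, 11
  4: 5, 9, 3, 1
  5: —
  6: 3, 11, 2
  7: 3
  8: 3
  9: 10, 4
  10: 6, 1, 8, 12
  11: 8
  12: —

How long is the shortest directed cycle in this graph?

2

For each vertex v, BFS finds the shortest path from v back to v.
The shortest such closed walk is 9 → 4 → 9, length 2.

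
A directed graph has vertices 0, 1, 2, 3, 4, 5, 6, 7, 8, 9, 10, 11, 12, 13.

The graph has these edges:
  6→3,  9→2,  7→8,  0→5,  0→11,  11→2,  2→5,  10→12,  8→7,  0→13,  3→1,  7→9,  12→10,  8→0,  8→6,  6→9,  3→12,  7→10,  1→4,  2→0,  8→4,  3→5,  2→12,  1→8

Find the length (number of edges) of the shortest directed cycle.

2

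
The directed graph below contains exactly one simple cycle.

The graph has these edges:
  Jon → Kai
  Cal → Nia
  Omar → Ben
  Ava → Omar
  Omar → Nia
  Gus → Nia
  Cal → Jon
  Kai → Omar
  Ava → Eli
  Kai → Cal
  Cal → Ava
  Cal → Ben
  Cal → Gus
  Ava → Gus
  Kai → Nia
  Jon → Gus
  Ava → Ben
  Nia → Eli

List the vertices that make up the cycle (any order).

Cal, Jon, Kai

DFS with gray/black marking from Cal:
Cal gray
  Ben gray
  Ben black
  Gus gray
    Nia gray
      Eli gray
      Eli black
    Nia black
  Gus black
  Jon gray
    Kai gray
      Kai→Cal: Cal is gray → back edge
Back edge closes the cycle Cal → Jon → Kai → Cal; its vertices are {Cal, Jon, Kai}.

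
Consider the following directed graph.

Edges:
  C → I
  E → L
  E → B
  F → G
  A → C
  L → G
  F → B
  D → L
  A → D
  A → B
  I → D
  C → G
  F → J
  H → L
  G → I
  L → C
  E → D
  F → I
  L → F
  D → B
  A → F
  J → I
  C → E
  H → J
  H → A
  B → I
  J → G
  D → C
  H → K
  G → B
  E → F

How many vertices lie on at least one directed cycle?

9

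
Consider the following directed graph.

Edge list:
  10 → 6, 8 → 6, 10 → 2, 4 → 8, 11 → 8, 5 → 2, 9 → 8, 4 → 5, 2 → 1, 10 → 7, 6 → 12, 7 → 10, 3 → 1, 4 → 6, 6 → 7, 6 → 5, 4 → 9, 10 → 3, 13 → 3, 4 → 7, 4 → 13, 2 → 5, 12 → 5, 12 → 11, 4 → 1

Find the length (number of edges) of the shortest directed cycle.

2

For each vertex v, BFS finds the shortest path from v back to v.
The shortest such closed walk is 7 → 10 → 7, length 2.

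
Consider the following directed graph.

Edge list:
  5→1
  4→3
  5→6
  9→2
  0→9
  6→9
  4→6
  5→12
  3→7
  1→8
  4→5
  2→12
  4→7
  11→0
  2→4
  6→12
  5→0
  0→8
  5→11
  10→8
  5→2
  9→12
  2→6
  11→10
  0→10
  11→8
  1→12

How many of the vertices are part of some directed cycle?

A vertex is on a directed cycle iff it belongs to a strongly connected component of size ≥ 2 (or has a self-loop).
The vertices on cycles are {0, 2, 4, 5, 6, 9, 11} — 7 in total.

7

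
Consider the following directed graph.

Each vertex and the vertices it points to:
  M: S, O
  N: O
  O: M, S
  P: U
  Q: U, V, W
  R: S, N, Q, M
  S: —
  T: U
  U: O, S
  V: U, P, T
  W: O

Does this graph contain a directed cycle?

Yes

DFS with white/gray/black marking, starting from R:
R gray
  S gray
  S black
  N gray
    O gray
      M gray
        M→S: S black — skip
        M→O: O is gray → back edge
Back edge found, so a cycle exists: O → M → O.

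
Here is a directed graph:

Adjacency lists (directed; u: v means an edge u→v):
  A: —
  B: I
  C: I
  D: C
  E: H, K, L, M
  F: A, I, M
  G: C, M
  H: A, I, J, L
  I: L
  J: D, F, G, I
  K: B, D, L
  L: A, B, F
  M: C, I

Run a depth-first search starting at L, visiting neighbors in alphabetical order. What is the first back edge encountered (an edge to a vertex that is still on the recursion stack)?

I->L

DFS from L (visiting neighbors in alphabetical order); mark gray on enter, black on exit:
L gray
  A gray
  A black
  B gray
    I gray
      I→L: L is gray → back edge
First back edge: I → L.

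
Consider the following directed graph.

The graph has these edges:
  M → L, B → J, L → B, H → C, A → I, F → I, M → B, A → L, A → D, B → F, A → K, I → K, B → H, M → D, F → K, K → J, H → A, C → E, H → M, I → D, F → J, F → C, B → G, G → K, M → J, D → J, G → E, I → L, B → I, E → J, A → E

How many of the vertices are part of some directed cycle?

A vertex is on a directed cycle iff it belongs to a strongly connected component of size ≥ 2 (or has a self-loop).
The vertices on cycles are {A, B, F, H, I, L, M} — 7 in total.

7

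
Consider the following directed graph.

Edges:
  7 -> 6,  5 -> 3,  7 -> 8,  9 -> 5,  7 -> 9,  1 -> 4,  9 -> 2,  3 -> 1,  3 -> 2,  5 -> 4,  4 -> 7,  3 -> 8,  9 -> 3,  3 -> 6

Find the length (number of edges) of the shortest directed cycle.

For each vertex v, BFS finds the shortest path from v back to v.
The shortest such closed walk is 7 → 9 → 5 → 4 → 7, length 4.

4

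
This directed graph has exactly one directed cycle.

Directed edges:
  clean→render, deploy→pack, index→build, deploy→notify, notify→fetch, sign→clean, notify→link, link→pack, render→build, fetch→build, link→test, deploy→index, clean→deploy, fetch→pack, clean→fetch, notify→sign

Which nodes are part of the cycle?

sign, clean, deploy, notify

DFS with gray/black marking from clean:
clean gray
  fetch gray
    pack gray
    pack black
    build gray
    build black
  fetch black
  deploy gray
    index gray
      index→build: build black — skip
    index black
    deploy→pack: pack black — skip
    notify gray
      link gray
        link→pack: pack black — skip
        test gray
        test black
      link black
      sign gray
        sign→clean: clean is gray → back edge
Back edge closes the cycle clean → deploy → notify → sign → clean; its vertices are {sign, clean, deploy, notify}.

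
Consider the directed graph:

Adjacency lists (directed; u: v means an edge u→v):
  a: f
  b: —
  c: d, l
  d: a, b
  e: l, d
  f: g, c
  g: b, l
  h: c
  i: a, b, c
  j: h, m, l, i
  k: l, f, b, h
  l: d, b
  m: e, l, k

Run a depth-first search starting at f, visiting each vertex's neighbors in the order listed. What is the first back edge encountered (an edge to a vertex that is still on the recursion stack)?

a->f

DFS from f (visiting each vertex's neighbors in the order listed); mark gray on enter, black on exit:
f gray
  g gray
    b gray
    b black
    l gray
      d gray
        a gray
          a→f: f is gray → back edge
First back edge: a → f.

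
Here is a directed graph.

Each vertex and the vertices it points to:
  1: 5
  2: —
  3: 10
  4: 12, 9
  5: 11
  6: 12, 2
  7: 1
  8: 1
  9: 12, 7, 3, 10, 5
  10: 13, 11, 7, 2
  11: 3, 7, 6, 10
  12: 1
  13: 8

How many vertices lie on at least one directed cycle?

A vertex is on a directed cycle iff it belongs to a strongly connected component of size ≥ 2 (or has a self-loop).
The vertices on cycles are {1, 3, 5, 6, 7, 8, 10, 11, 12, 13} — 10 in total.

10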